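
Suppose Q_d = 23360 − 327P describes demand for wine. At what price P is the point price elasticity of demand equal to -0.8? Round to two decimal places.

31.75

Ed = −327P/(23360 − 327P). Set this equal to -0.8:
327P = 0.8·(23360 − 327P) ⇒ 327P(1 + 0.8) = 0.8·23360
P = 0.8·23360 / (327·1.8) = 31.7499…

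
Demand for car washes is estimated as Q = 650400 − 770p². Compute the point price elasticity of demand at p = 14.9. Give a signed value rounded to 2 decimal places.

dQ/dp = −2·770·p = -22946. At p = 14.9, Q = 479452.3.
Ed = (dQ/dp)·(p/Q) = (-22946) × (14.9/479452.3) = -0.7130…

-0.71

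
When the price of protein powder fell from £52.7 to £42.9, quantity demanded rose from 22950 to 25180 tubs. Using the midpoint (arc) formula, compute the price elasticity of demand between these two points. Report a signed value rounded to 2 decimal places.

-0.45

%ΔQ = (25180 − 22950) / [(22950 + 25180)/2] = 2230/24065 = 0.092665…
%ΔP = (42.9 − 52.7) / [(52.7 + 42.9)/2] = -9.8/47.8 = -0.205020…
Arc Ed = %ΔQ / %ΔP = (2230/24065) / (-9.8/47.8) = -0.4519…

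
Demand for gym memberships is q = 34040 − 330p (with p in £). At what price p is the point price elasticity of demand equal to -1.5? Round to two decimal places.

61.89

Ed = −330p/(34040 − 330p). Set this equal to -1.5:
330p = 1.5·(34040 − 330p) ⇒ 330p(1 + 1.5) = 1.5·34040
p = 1.5·34040 / (330·2.5) = 61.8909…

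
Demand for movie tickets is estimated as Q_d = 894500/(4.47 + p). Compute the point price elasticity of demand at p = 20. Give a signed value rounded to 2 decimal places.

dQ_d/dp = −894500/(4.47 + p)² = -1493.87. At p = 20, Q_d = 36555.
Ed = (dQ_d/dp)·(p/Q_d) = (-1493.87) × (20/36555) = -0.8173…

-0.82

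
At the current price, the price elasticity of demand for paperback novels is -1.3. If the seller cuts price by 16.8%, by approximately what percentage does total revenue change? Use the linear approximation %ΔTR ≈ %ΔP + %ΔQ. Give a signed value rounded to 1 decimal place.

%ΔQ ≈ Ed × %ΔP = (-1.3) × (-16.8%) = +21.8400%
%ΔTR ≈ %ΔP + %ΔQ = (-16.8%) + (+21.8400%) = +5.0400%

+5.0%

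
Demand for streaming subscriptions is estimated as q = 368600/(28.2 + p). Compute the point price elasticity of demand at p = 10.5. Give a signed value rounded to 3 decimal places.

dq/dp = −368600/(28.2 + p)² = -246.112. At p = 10.5, q = 9524.55.
Ed = (dq/dp)·(p/q) = (-246.112) × (10.5/9524.55) = -0.27131…

-0.271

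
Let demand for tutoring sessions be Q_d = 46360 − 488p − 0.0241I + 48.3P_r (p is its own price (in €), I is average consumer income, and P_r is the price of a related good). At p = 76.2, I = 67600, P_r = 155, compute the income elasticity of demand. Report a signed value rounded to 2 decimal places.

-0.11

At the given values, Q_d = 46360 − 488(76.2) − 0.0241(67600) + 48.3(155) = 15031.74.
∂Q_d/∂I = -0.0241.
E = (-0.0241) × (67600/15031.74) = -0.1083…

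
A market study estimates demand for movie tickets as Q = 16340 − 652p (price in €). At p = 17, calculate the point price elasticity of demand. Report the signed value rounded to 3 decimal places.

dQ/dp = −652. At p = 17, Q = 16340 − 652(17) = 5256.
Ed = (dQ/dp)·(p/Q) = −652 × (17/5256) = -2.10882…

-2.109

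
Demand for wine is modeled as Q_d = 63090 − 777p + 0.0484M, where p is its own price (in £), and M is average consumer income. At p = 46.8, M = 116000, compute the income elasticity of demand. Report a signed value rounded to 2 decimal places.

At the given values, Q_d = 63090 − 777(46.8) + 0.0484(116000) = 32340.8.
∂Q_d/∂M = 0.0484.
E = (0.0484) × (116000/32340.8) = 0.1736…

0.17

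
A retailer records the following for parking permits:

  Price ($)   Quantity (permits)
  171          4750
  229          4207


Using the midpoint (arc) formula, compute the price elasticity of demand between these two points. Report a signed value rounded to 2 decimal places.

-0.42

%ΔQ = (4207 − 4750) / [(4750 + 4207)/2] = -543/4478.5 = -0.121245…
%ΔP = (229 − 171) / [(171 + 229)/2] = 58/200 = 0.29
Arc Ed = %ΔQ / %ΔP = (-543/4478.5) / (58/200) = -0.4180…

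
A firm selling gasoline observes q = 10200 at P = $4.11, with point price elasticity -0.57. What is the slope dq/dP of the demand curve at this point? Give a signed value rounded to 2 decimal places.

Ed = (dq/dP)·(P/q) ⇒ dq/dP = Ed·q/P = (-0.57)·10200/4.11 = -1414.5985…

-1414.60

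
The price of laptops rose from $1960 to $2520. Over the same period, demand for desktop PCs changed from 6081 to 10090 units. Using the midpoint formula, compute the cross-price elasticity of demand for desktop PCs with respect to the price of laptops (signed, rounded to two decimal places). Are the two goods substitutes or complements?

1.98; substitutes

%ΔQ_{desktop PCs} = (10090 − 6081)/avg = 4009/8085.5 = 0.495825…
%ΔP_{laptops} = (2520 − 1960)/avg = 560/2240 = 0.25
E_cross = (4009/8085.5) / (560/2240) = 1.9833…
E_cross > 0 ⇒ the goods are substitutes.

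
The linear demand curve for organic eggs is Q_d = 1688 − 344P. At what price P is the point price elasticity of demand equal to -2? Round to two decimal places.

3.27

Ed = −344P/(1688 − 344P). Set this equal to -2:
344P = 2·(1688 − 344P) ⇒ 344P(1 + 2) = 2·1688
P = 2·1688 / (344·3) = 3.2713…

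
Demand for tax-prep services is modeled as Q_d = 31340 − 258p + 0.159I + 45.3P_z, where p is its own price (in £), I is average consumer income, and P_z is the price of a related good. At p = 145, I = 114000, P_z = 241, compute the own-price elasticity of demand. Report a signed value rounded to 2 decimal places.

At the given values, Q_d = 31340 − 258(145) + 0.159(114000) + 45.3(241) = 22973.3.
∂Q_d/∂p = −258.
E = (-258) × (145/22973.3) = -1.6284…

-1.63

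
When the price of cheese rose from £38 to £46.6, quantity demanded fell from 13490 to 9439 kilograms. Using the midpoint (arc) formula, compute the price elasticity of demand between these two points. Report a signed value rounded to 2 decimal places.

%ΔQ = (9439 − 13490) / [(13490 + 9439)/2] = -4051/11464.5 = -0.353351…
%ΔP = (46.6 − 38) / [(38 + 46.6)/2] = 8.6/42.3 = 0.203309…
Arc Ed = %ΔQ / %ΔP = (-4051/11464.5) / (8.6/42.3) = -1.7379…

-1.74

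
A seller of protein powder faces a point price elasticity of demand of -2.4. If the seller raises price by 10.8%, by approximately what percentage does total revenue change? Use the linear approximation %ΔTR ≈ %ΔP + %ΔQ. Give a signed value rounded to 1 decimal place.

%ΔQ ≈ Ed × %ΔP = (-2.4) × (+10.8%) = -25.9200%
%ΔTR ≈ %ΔP + %ΔQ = (+10.8%) + (-25.9200%) = -15.1200%

-15.1%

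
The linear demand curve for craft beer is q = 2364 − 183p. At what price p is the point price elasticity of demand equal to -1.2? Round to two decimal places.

7.05

Ed = −183p/(2364 − 183p). Set this equal to -1.2:
183p = 1.2·(2364 − 183p) ⇒ 183p(1 + 1.2) = 1.2·2364
p = 1.2·2364 / (183·2.2) = 7.0461…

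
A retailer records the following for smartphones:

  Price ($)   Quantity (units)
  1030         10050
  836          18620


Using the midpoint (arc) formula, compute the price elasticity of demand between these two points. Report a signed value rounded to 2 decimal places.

%ΔQ = (18620 − 10050) / [(10050 + 18620)/2] = 8570/14335 = 0.597837…
%ΔP = (836 − 1030) / [(1030 + 836)/2] = -194/933 = -0.207931…
Arc Ed = %ΔQ / %ΔP = (8570/14335) / (-194/933) = -2.8751…

-2.88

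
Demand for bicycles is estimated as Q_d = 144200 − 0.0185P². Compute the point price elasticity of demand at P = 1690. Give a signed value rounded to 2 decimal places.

-1.16

dQ_d/dP = −2·0.0185·P = -62.53. At P = 1690, Q_d = 91362.15.
Ed = (dQ_d/dP)·(P/Q_d) = (-62.53) × (1690/91362.15) = -1.1566…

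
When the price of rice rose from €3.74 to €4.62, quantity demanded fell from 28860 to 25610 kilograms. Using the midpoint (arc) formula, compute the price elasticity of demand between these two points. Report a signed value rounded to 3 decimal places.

%ΔQ = (25610 − 28860) / [(28860 + 25610)/2] = -3250/27235 = -0.119331…
%ΔP = (4.62 − 3.74) / [(3.74 + 4.62)/2] = 0.88/4.18 = 0.210526…
Arc Ed = %ΔQ / %ΔP = (-3250/27235) / (0.88/4.18) = -0.56682…

-0.567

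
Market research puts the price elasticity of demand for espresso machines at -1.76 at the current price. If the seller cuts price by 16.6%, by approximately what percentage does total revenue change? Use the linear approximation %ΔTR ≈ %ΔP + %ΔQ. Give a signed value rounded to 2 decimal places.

%ΔQ ≈ Ed × %ΔP = (-1.76) × (-16.6%) = +29.2160%
%ΔTR ≈ %ΔP + %ΔQ = (-16.6%) + (+29.2160%) = +12.6160%

+12.62%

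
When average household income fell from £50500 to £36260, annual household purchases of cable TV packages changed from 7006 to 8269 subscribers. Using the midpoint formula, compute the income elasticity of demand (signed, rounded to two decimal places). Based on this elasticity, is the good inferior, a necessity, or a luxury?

%ΔQ = (8269 − 7006)/[( 7006 + 8269)/2] = 1263/7637.5 = 0.165368…
%ΔIncome = (36260 − 50500)/[( 50500 + 36260)/2] = -14240/43380 = -0.328261…
E_income = (1263/7637.5) / (-14240/43380) = -0.5037…
E_income < 0 ⇒ inferior good.

-0.50; inferior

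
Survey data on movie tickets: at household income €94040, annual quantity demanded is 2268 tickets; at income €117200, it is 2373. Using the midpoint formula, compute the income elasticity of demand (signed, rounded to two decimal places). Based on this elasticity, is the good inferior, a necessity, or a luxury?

%ΔQ = (2373 − 2268)/[( 2268 + 2373)/2] = 105/2320.5 = 0.045248…
%ΔIncome = (117200 − 94040)/[( 94040 + 117200)/2] = 23160/105620 = 0.219276…
E_income = (105/2320.5) / (23160/105620) = 0.2063…
0 < E_income < 1 ⇒ normal good, necessity.

0.21; necessity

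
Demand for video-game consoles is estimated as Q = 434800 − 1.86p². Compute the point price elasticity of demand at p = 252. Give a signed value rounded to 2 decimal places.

-0.75

dQ/dp = −2·1.86·p = -937.44. At p = 252, Q = 316682.56.
Ed = (dQ/dp)·(p/Q) = (-937.44) × (252/316682.56) = -0.7459…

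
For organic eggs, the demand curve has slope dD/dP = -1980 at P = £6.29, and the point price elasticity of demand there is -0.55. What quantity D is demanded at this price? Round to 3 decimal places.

22644.000

Ed = (dD/dP)·(P/D) ⇒ D = (dD/dP)·P/Ed = (-1980)·6.29/(-0.55) = 22644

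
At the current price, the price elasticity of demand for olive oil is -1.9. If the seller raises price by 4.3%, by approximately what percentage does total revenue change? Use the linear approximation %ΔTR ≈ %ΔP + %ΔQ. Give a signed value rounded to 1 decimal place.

-3.9%

%ΔQ ≈ Ed × %ΔP = (-1.9) × (+4.3%) = -8.1700%
%ΔTR ≈ %ΔP + %ΔQ = (+4.3%) + (-8.1700%) = -3.8700%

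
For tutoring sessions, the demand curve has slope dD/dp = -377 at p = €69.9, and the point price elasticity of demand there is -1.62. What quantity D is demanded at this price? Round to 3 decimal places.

Ed = (dD/dp)·(p/D) ⇒ D = (dD/dp)·p/Ed = (-377)·69.9/(-1.62) = 16266.85185…

16266.852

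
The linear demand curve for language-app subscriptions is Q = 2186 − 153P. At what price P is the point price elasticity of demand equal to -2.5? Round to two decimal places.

10.21

Ed = −153P/(2186 − 153P). Set this equal to -2.5:
153P = 2.5·(2186 − 153P) ⇒ 153P(1 + 2.5) = 2.5·2186
P = 2.5·2186 / (153·3.5) = 10.2054…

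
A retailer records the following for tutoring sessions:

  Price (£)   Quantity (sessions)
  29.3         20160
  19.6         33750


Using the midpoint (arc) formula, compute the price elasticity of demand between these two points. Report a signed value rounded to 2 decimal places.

-1.27

%ΔQ = (33750 − 20160) / [(20160 + 33750)/2] = 13590/26955 = 0.504173…
%ΔP = (19.6 − 29.3) / [(29.3 + 19.6)/2] = -9.7/24.45 = -0.396728…
Arc Ed = %ΔQ / %ΔP = (13590/26955) / (-9.7/24.45) = -1.2708…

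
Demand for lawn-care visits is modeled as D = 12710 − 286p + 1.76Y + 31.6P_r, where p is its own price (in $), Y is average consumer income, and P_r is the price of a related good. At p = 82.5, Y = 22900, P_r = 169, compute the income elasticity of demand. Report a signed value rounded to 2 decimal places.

1.16

At the given values, D = 12710 − 286(82.5) + 1.76(22900) + 31.6(169) = 34759.4.
∂D/∂Y = 1.76.
E = (1.76) × (22900/34759.4) = 1.1595…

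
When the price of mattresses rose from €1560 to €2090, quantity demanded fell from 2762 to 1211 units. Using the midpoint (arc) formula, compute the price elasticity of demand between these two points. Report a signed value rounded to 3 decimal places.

%ΔQ = (1211 − 2762) / [(2762 + 1211)/2] = -1551/1986.5 = -0.780770…
%ΔP = (2090 − 1560) / [(1560 + 2090)/2] = 530/1825 = 0.290410…
Arc Ed = %ΔQ / %ΔP = (-1551/1986.5) / (530/1825) = -2.68850…

-2.689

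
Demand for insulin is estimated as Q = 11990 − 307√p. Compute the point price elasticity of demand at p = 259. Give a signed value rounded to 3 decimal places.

dQ/dp = −307/(2√p) = -9.53803. At p = 259, Q = 7049.3.
Ed = (dQ/dp)·(p/Q) = (-9.53803) × (259/7049.3) = -0.35043…

-0.350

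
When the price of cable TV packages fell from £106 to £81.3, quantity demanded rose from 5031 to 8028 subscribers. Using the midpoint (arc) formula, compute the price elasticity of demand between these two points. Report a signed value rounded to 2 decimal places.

%ΔQ = (8028 − 5031) / [(5031 + 8028)/2] = 2997/6529.5 = 0.458993…
%ΔP = (81.3 − 106) / [(106 + 81.3)/2] = -24.7/93.65 = -0.263747…
Arc Ed = %ΔQ / %ΔP = (2997/6529.5) / (-24.7/93.65) = -1.7402…

-1.74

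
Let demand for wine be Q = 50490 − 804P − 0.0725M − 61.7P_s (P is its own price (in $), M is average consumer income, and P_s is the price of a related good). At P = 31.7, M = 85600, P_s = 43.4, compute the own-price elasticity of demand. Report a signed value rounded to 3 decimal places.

-1.581

At the given values, Q = 50490 − 804(31.7) − 0.0725(85600) − 61.7(43.4) = 16119.42.
∂Q/∂P = −804.
E = (-804) × (31.7/16119.42) = -1.58112…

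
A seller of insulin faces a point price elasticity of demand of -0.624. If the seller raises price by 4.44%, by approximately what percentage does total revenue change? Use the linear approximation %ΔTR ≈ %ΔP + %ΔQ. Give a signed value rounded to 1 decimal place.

%ΔQ ≈ Ed × %ΔP = (-0.624) × (+4.44%) = -2.7706%
%ΔTR ≈ %ΔP + %ΔQ = (+4.44%) + (-2.7706%) = +1.6694%

+1.7%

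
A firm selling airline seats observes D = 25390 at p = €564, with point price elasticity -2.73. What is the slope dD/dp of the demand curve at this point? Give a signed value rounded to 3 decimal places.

-122.898

Ed = (dD/dp)·(p/D) ⇒ dD/dp = Ed·D/p = (-2.73)·25390/564 = -122.89840…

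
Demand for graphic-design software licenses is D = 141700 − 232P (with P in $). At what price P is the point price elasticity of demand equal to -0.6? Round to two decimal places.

Ed = −232P/(141700 − 232P). Set this equal to -0.6:
232P = 0.6·(141700 − 232P) ⇒ 232P(1 + 0.6) = 0.6·141700
P = 0.6·141700 / (232·1.6) = 229.0409…

229.04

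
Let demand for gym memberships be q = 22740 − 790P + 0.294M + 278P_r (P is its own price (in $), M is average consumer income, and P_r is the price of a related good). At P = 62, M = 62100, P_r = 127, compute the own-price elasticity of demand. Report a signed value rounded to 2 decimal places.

At the given values, q = 22740 − 790(62) + 0.294(62100) + 278(127) = 27323.4.
∂q/∂P = −790.
E = (-790) × (62/27323.4) = -1.7926…

-1.79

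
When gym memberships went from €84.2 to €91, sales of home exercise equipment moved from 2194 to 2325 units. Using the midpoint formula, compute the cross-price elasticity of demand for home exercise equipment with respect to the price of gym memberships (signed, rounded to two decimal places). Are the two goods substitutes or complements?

%ΔQ_{home exercise equipment} = (2325 − 2194)/avg = 131/2259.5 = 0.057977…
%ΔP_{gym memberships} = (91 − 84.2)/avg = 6.8/87.6 = 0.077625…
E_cross = (131/2259.5) / (6.8/87.6) = 0.7468…
E_cross > 0 ⇒ the goods are substitutes.

0.75; substitutes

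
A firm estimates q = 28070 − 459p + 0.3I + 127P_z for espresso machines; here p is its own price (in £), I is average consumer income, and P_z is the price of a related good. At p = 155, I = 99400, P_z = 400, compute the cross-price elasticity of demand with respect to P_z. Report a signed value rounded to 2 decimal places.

At the given values, q = 28070 − 459(155) + 0.3(99400) + 127(400) = 37545.
∂q/∂P_z = 127.
E = (127) × (400/37545) = 1.3530…

1.35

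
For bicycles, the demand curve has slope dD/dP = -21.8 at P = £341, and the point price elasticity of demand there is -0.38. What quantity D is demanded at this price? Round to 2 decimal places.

Ed = (dD/dP)·(P/D) ⇒ D = (dD/dP)·P/Ed = (-21.8)·341/(-0.38) = 19562.6315…

19562.63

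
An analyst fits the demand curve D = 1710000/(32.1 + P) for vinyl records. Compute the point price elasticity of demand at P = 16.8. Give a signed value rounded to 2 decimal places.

-0.34

dD/dP = −1710000/(32.1 + P)² = -715.119. At P = 16.8, D = 34969.3.
Ed = (dD/dP)·(P/D) = (-715.119) × (16.8/34969.3) = -0.3435…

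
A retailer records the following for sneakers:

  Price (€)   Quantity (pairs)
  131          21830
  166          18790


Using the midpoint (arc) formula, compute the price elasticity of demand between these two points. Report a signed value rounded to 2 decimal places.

%ΔQ = (18790 − 21830) / [(21830 + 18790)/2] = -3040/20310 = -0.149679…
%ΔP = (166 − 131) / [(131 + 166)/2] = 35/148.5 = 0.235690…
Arc Ed = %ΔQ / %ΔP = (-3040/20310) / (35/148.5) = -0.6350…

-0.64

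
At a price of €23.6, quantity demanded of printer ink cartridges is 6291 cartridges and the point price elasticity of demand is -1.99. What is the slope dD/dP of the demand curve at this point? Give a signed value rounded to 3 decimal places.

Ed = (dD/dP)·(P/D) ⇒ dD/dP = Ed·D/P = (-1.99)·6291/23.6 = -530.46991…

-530.470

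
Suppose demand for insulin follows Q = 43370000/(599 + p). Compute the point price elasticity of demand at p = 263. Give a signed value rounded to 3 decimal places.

-0.305

dQ/dp = −43370000/(599 + p)² = -58.368. At p = 263, Q = 50313.2.
Ed = (dQ/dp)·(p/Q) = (-58.368) × (263/50313.2) = -0.30510…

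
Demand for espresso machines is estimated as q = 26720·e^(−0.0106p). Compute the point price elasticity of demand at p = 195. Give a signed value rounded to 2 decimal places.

dq/dp = −0.0106·q = -35.8472. At p = 195, q = 3381.81.
Ed = (dq/dp)·(p/q) = (-35.8472) × (195/3381.81) = -2.067

-2.07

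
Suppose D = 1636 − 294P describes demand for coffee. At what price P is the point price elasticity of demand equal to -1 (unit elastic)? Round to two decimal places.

Ed = −294P/(1636 − 294P). Set this equal to -1:
294P = 1·(1636 − 294P) ⇒ 294P(1 + 1) = 1·1636
P = 1·1636 / (294·2) = 2.7823…

2.78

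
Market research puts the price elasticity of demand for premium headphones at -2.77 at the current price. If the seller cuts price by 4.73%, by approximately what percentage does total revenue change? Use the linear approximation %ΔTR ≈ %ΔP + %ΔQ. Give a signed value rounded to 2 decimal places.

%ΔQ ≈ Ed × %ΔP = (-2.77) × (-4.73%) = +13.1021%
%ΔTR ≈ %ΔP + %ΔQ = (-4.73%) + (+13.1021%) = +8.3721%

+8.37%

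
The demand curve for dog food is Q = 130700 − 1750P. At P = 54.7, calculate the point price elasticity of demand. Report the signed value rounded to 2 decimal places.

dQ/dP = −1750. At P = 54.7, Q = 130700 − 1750(54.7) = 34975.
Ed = (dQ/dP)·(P/Q) = −1750 × (54.7/34975) = -2.7369…

-2.74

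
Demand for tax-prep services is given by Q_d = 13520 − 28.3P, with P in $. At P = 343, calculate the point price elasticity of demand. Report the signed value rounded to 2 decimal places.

-2.55

dQ_d/dP = −28.3. At P = 343, Q_d = 13520 − 28.3(343) = 3813.1.
Ed = (dQ_d/dP)·(P/Q_d) = −28.3 × (343/3813.1) = -2.5456…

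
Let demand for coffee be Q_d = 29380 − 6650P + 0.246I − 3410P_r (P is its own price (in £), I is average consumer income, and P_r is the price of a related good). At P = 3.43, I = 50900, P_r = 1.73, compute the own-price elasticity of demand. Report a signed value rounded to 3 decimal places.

-1.729

At the given values, Q_d = 29380 − 6650(3.43) + 0.246(50900) − 3410(1.73) = 13192.6.
∂Q_d/∂P = −6650.
E = (-6650) × (3.43/13192.6) = -1.72896…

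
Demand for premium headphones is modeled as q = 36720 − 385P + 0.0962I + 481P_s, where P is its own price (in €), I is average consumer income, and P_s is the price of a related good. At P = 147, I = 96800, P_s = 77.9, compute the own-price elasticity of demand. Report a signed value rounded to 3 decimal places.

At the given values, q = 36720 − 385(147) + 0.0962(96800) + 481(77.9) = 26907.06.
∂q/∂P = −385.
E = (-385) × (147/26907.06) = -2.10335…

-2.103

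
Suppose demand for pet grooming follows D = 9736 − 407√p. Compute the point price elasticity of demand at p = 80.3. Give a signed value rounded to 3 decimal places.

-0.299

dD/dp = −407/(2√p) = -22.7095. At p = 80.3, D = 6088.86.
Ed = (dD/dp)·(p/D) = (-22.7095) × (80.3/6088.86) = -0.29949…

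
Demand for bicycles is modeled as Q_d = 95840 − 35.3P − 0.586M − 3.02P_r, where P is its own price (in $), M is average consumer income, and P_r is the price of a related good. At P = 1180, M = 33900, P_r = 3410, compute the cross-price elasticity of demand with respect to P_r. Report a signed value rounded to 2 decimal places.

At the given values, Q_d = 95840 − 35.3(1180) − 0.586(33900) − 3.02(3410) = 24022.4.
∂Q_d/∂P_r = -3.02.
E = (-3.02) × (3410/24022.4) = -0.4286…

-0.43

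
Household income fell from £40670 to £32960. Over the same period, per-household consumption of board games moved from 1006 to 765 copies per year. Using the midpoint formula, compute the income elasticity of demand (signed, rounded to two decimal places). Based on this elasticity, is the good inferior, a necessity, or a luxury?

%ΔQ = (765 − 1006)/[( 1006 + 765)/2] = -241/885.5 = -0.272162…
%ΔIncome = (32960 − 40670)/[( 40670 + 32960)/2] = -7710/36815 = -0.209425…
E_income = (-241/885.5) / (-7710/36815) = 1.2995…
E_income > 1 ⇒ normal good, luxury.

1.30; luxury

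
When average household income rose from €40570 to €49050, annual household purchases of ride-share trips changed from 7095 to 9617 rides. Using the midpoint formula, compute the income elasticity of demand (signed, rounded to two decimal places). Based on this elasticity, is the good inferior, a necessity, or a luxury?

%ΔQ = (9617 − 7095)/[( 7095 + 9617)/2] = 2522/8356 = 0.301819…
%ΔIncome = (49050 − 40570)/[( 40570 + 49050)/2] = 8480/44810 = 0.189243…
E_income = (2522/8356) / (8480/44810) = 1.5948…
E_income > 1 ⇒ normal good, luxury.

1.59; luxury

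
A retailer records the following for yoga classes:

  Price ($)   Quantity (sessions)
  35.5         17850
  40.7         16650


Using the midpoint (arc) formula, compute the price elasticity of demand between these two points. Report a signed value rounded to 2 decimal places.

%ΔQ = (16650 − 17850) / [(17850 + 16650)/2] = -1200/17250 = -0.069565…
%ΔP = (40.7 − 35.5) / [(35.5 + 40.7)/2] = 5.2/38.1 = 0.136482…
Arc Ed = %ΔQ / %ΔP = (-1200/17250) / (5.2/38.1) = -0.5096…

-0.51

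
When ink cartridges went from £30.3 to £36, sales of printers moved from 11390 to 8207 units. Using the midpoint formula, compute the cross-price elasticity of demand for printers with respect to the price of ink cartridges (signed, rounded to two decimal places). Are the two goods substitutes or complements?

%ΔQ_{printers} = (8207 − 11390)/avg = -3183/9798.5 = -0.324845…
%ΔP_{ink cartridges} = (36 − 30.3)/avg = 5.7/33.15 = 0.171945…
E_cross = (-3183/9798.5) / (5.7/33.15) = -1.8892…
E_cross < 0 ⇒ the goods are complements.

-1.89; complements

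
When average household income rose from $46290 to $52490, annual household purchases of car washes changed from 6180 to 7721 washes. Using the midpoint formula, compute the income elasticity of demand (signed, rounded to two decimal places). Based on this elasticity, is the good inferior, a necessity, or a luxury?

%ΔQ = (7721 − 6180)/[( 6180 + 7721)/2] = 1541/6950.5 = 0.221710…
%ΔIncome = (52490 − 46290)/[( 46290 + 52490)/2] = 6200/49390 = 0.125531…
E_income = (1541/6950.5) / (6200/49390) = 1.7661…
E_income > 1 ⇒ normal good, luxury.

1.77; luxury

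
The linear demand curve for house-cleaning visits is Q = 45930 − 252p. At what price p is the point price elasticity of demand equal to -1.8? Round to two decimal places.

Ed = −252p/(45930 − 252p). Set this equal to -1.8:
252p = 1.8·(45930 − 252p) ⇒ 252p(1 + 1.8) = 1.8·45930
p = 1.8·45930 / (252·2.8) = 117.1683…

117.17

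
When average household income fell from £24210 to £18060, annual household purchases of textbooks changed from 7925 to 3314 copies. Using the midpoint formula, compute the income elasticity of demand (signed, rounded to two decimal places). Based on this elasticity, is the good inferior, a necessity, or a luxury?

2.82; luxury

%ΔQ = (3314 − 7925)/[( 7925 + 3314)/2] = -4611/5619.5 = -0.820535…
%ΔIncome = (18060 − 24210)/[( 24210 + 18060)/2] = -6150/21135 = -0.290986…
E_income = (-4611/5619.5) / (-6150/21135) = 2.8198…
E_income > 1 ⇒ normal good, luxury.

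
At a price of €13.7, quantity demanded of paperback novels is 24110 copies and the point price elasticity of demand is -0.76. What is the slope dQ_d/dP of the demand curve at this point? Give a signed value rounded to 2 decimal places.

Ed = (dQ_d/dP)·(P/Q_d) ⇒ dQ_d/dP = Ed·Q_d/P = (-0.76)·24110/13.7 = -1337.4890…

-1337.49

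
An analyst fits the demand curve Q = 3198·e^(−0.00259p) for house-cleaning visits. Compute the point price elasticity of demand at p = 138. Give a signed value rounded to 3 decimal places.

dQ/dp = −0.00259·Q = -5.79366. At p = 138, Q = 2236.93.
Ed = (dQ/dp)·(p/Q) = (-5.79366) × (138/2236.93) = -0.35742

-0.357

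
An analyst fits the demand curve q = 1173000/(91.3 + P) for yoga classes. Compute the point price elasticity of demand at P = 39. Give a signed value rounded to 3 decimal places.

dq/dP = −1173000/(91.3 + P)² = -69.089. At P = 39, q = 9002.3.
Ed = (dq/dP)·(P/q) = (-69.089) × (39/9002.3) = -0.29930…

-0.299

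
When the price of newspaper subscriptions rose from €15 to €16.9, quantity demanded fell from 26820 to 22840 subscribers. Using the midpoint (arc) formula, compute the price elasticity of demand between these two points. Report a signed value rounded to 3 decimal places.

%ΔQ = (22840 − 26820) / [(26820 + 22840)/2] = -3980/24830 = -0.160289…
%ΔP = (16.9 − 15) / [(15 + 16.9)/2] = 1.9/15.95 = 0.119122…
Arc Ed = %ΔQ / %ΔP = (-3980/24830) / (1.9/15.95) = -1.34559…

-1.346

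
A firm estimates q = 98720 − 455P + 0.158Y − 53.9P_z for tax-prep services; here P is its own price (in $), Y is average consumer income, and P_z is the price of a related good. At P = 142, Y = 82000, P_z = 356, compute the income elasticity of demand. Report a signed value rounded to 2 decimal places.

At the given values, q = 98720 − 455(142) + 0.158(82000) − 53.9(356) = 27877.6.
∂q/∂Y = 0.158.
E = (0.158) × (82000/27877.6) = 0.4647…

0.46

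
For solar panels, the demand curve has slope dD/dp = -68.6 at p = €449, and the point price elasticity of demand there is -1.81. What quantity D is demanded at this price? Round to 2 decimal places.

17017.35

Ed = (dD/dp)·(p/D) ⇒ D = (dD/dp)·p/Ed = (-68.6)·449/(-1.81) = 17017.3480…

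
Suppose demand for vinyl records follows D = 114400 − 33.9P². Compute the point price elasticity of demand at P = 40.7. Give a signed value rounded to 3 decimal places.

-1.928

dD/dP = −2·33.9·P = -2759.46. At P = 40.7, D = 58244.989.
Ed = (dD/dP)·(P/D) = (-2759.46) × (40.7/58244.989) = -1.92823…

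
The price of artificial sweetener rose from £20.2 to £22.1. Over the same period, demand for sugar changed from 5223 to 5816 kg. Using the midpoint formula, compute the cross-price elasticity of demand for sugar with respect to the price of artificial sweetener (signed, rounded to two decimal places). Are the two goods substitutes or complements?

1.20; substitutes

%ΔQ_{sugar} = (5816 − 5223)/avg = 593/5519.5 = 0.107437…
%ΔP_{artificial sweetener} = (22.1 − 20.2)/avg = 1.9/21.15 = 0.089834…
E_cross = (593/5519.5) / (1.9/21.15) = 1.1959…
E_cross > 0 ⇒ the goods are substitutes.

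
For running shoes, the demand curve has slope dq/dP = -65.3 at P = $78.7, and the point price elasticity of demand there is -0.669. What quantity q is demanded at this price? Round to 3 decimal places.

7681.779

Ed = (dq/dP)·(P/q) ⇒ q = (dq/dP)·P/Ed = (-65.3)·78.7/(-0.669) = 7681.77877…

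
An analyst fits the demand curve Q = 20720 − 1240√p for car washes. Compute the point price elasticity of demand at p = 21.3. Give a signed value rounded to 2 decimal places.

-0.19

dQ/dp = −1240/(2√p) = -134.339. At p = 21.3, Q = 14997.2.
Ed = (dQ/dp)·(p/Q) = (-134.339) × (21.3/14997.2) = -0.1907…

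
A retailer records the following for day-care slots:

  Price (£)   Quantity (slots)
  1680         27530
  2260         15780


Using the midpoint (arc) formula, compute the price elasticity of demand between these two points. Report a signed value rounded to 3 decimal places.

-1.843

%ΔQ = (15780 − 27530) / [(27530 + 15780)/2] = -11750/21655 = -0.542599…
%ΔP = (2260 − 1680) / [(1680 + 2260)/2] = 580/1970 = 0.294416…
Arc Ed = %ΔQ / %ΔP = (-11750/21655) / (580/1970) = -1.84296…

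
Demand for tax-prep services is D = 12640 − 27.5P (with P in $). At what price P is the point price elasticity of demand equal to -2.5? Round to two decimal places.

Ed = −27.5P/(12640 − 27.5P). Set this equal to -2.5:
27.5P = 2.5·(12640 − 27.5P) ⇒ 27.5P(1 + 2.5) = 2.5·12640
P = 2.5·12640 / (27.5·3.5) = 328.3116…

328.31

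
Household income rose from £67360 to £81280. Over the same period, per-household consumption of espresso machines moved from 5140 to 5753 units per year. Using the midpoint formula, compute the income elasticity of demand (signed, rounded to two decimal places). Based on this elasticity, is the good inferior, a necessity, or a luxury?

%ΔQ = (5753 − 5140)/[( 5140 + 5753)/2] = 613/5446.5 = 0.112549…
%ΔIncome = (81280 − 67360)/[( 67360 + 81280)/2] = 13920/74320 = 0.187298…
E_income = (613/5446.5) / (13920/74320) = 0.6009…
0 < E_income < 1 ⇒ normal good, necessity.

0.60; necessity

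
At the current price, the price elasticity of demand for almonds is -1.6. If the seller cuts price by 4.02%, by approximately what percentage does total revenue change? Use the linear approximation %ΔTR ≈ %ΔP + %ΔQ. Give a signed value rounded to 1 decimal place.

+2.4%

%ΔQ ≈ Ed × %ΔP = (-1.6) × (-4.02%) = +6.4320%
%ΔTR ≈ %ΔP + %ΔQ = (-4.02%) + (+6.4320%) = +2.4120%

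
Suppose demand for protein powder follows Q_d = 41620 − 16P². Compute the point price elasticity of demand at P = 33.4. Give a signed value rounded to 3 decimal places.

dQ_d/dP = −2·16·P = -1068.8. At P = 33.4, Q_d = 23771.04.
Ed = (dQ_d/dP)·(P/Q_d) = (-1068.8) × (33.4/23771.04) = -1.50173…

-1.502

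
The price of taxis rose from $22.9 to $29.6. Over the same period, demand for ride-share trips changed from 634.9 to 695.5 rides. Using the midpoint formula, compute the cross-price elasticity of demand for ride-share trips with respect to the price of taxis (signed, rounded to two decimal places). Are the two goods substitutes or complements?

0.36; substitutes

%ΔQ_{ride-share trips} = (695.5 − 634.9)/avg = 60.6/665.2 = 0.091100…
%ΔP_{taxis} = (29.6 − 22.9)/avg = 6.7/26.25 = 0.255238…
E_cross = (60.6/665.2) / (6.7/26.25) = 0.3569…
E_cross > 0 ⇒ the goods are substitutes.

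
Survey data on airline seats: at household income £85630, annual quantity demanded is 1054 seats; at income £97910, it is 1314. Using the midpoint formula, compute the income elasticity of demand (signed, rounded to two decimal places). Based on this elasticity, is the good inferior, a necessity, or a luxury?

1.64; luxury

%ΔQ = (1314 − 1054)/[( 1054 + 1314)/2] = 260/1184 = 0.219594…
%ΔIncome = (97910 − 85630)/[( 85630 + 97910)/2] = 12280/91770 = 0.133812…
E_income = (260/1184) / (12280/91770) = 1.6410…
E_income > 1 ⇒ normal good, luxury.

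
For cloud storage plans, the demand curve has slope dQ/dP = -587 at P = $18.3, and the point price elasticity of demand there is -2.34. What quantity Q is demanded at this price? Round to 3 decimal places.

Ed = (dQ/dP)·(P/Q) ⇒ Q = (dQ/dP)·P/Ed = (-587)·18.3/(-2.34) = 4590.64102…

4590.641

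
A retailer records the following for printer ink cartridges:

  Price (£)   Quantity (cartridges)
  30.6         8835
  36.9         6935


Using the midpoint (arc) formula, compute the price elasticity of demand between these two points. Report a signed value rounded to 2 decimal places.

-1.29

%ΔQ = (6935 − 8835) / [(8835 + 6935)/2] = -1900/7885 = -0.240963…
%ΔP = (36.9 − 30.6) / [(30.6 + 36.9)/2] = 6.3/33.75 = 0.186666…
Arc Ed = %ΔQ / %ΔP = (-1900/7885) / (6.3/33.75) = -1.2908…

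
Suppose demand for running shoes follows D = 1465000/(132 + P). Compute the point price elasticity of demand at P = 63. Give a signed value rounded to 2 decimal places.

dD/dP = −1465000/(132 + P)² = -38.5273. At P = 63, D = 7512.82.
Ed = (dD/dP)·(P/D) = (-38.5273) × (63/7512.82) = -0.3230…

-0.32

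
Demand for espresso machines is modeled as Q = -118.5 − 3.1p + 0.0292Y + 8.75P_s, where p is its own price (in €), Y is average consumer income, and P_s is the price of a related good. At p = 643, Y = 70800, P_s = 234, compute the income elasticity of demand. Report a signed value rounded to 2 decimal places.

1.03

At the given values, Q = -118.5 − 3.1(643) + 0.0292(70800) + 8.75(234) = 2003.06.
∂Q/∂Y = 0.0292.
E = (0.0292) × (70800/2003.06) = 1.0321…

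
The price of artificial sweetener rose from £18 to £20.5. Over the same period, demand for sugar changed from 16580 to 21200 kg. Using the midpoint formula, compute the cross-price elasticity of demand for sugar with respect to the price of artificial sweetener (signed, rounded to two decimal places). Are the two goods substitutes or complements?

1.88; substitutes

%ΔQ_{sugar} = (21200 − 16580)/avg = 4620/18890 = 0.244573…
%ΔP_{artificial sweetener} = (20.5 − 18)/avg = 2.5/19.25 = 0.129870…
E_cross = (4620/18890) / (2.5/19.25) = 1.8832…
E_cross > 0 ⇒ the goods are substitutes.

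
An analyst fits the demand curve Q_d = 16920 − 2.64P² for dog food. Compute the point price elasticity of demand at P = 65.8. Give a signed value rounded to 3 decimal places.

dQ_d/dP = −2·2.64·P = -347.424. At P = 65.8, Q_d = 5489.7504.
Ed = (dQ_d/dP)·(P/Q_d) = (-347.424) × (65.8/5489.7504) = -4.16421…

-4.164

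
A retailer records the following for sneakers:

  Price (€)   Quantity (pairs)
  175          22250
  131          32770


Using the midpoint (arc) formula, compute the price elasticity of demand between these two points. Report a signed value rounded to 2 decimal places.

%ΔQ = (32770 − 22250) / [(22250 + 32770)/2] = 10520/27510 = 0.382406…
%ΔP = (131 − 175) / [(175 + 131)/2] = -44/153 = -0.287581…
Arc Ed = %ΔQ / %ΔP = (10520/27510) / (-44/153) = -1.3297…

-1.33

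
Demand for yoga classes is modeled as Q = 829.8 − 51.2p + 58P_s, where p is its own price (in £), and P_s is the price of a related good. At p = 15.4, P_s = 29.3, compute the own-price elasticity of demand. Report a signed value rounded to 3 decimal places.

-0.453

At the given values, Q = 829.8 − 51.2(15.4) + 58(29.3) = 1740.72.
∂Q/∂p = −51.2.
E = (-51.2) × (15.4/1740.72) = -0.45296…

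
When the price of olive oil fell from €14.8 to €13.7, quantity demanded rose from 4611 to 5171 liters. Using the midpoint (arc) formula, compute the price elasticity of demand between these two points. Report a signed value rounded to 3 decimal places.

%ΔQ = (5171 − 4611) / [(4611 + 5171)/2] = 560/4891 = 0.114496…
%ΔP = (13.7 − 14.8) / [(14.8 + 13.7)/2] = -1.1/14.25 = -0.077192…
Arc Ed = %ΔQ / %ΔP = (560/4891) / (-1.1/14.25) = -1.48324…

-1.483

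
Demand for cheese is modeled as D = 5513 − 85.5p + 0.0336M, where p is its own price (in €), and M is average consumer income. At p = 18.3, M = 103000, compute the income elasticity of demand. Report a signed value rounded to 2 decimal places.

0.47

At the given values, D = 5513 − 85.5(18.3) + 0.0336(103000) = 7409.15.
∂D/∂M = 0.0336.
E = (0.0336) × (103000/7409.15) = 0.4670…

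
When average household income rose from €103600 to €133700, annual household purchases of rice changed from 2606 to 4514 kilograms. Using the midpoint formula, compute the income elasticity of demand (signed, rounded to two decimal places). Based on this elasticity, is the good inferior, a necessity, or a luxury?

2.11; luxury

%ΔQ = (4514 − 2606)/[( 2606 + 4514)/2] = 1908/3560 = 0.535955…
%ΔIncome = (133700 − 103600)/[( 103600 + 133700)/2] = 30100/118650 = 0.253687…
E_income = (1908/3560) / (30100/118650) = 2.1126…
E_income > 1 ⇒ normal good, luxury.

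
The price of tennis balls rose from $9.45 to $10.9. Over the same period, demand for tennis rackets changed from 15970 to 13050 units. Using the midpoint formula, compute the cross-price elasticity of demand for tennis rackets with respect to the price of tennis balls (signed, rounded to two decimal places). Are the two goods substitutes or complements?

%ΔQ_{tennis rackets} = (13050 − 15970)/avg = -2920/14510 = -0.201240…
%ΔP_{tennis balls} = (10.9 − 9.45)/avg = 1.45/10.175 = 0.142506…
E_cross = (-2920/14510) / (1.45/10.175) = -1.4121…
E_cross < 0 ⇒ the goods are complements.

-1.41; complements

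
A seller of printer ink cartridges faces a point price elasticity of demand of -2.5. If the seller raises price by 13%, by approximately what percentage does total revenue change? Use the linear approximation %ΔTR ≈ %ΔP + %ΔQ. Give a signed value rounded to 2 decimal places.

-19.50%

%ΔQ ≈ Ed × %ΔP = (-2.5) × (+13%) = -32.5000%
%ΔTR ≈ %ΔP + %ΔQ = (+13%) + (-32.5000%) = -19.5000%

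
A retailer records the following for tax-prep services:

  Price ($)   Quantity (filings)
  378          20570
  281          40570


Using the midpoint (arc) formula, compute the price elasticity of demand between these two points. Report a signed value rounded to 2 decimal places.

%ΔQ = (40570 − 20570) / [(20570 + 40570)/2] = 20000/30570 = 0.654236…
%ΔP = (281 − 378) / [(378 + 281)/2] = -97/329.5 = -0.294385…
Arc Ed = %ΔQ / %ΔP = (20000/30570) / (-97/329.5) = -2.2223…

-2.22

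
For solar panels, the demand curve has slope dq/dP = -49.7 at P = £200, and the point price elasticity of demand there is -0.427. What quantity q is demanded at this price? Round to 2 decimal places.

23278.69

Ed = (dq/dP)·(P/q) ⇒ q = (dq/dP)·P/Ed = (-49.7)·200/(-0.427) = 23278.6885…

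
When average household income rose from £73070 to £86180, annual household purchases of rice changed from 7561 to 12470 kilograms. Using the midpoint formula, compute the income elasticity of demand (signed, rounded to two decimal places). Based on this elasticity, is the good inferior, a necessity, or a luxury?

%ΔQ = (12470 − 7561)/[( 7561 + 12470)/2] = 4909/10015.5 = 0.490140…
%ΔIncome = (86180 − 73070)/[( 73070 + 86180)/2] = 13110/79625 = 0.164646…
E_income = (4909/10015.5) / (13110/79625) = 2.9769…
E_income > 1 ⇒ normal good, luxury.

2.98; luxury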